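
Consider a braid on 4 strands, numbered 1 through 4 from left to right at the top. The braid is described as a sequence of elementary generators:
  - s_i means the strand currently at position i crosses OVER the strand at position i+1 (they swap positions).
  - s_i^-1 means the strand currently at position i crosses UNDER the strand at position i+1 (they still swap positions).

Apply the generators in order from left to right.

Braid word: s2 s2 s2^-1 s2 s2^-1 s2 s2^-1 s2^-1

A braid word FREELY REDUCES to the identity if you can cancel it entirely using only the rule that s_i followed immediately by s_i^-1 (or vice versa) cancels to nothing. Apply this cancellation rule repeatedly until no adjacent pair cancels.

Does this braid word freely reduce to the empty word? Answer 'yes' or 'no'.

Gen 1 (s2): push. Stack: [s2]
Gen 2 (s2): push. Stack: [s2 s2]
Gen 3 (s2^-1): cancels prior s2. Stack: [s2]
Gen 4 (s2): push. Stack: [s2 s2]
Gen 5 (s2^-1): cancels prior s2. Stack: [s2]
Gen 6 (s2): push. Stack: [s2 s2]
Gen 7 (s2^-1): cancels prior s2. Stack: [s2]
Gen 8 (s2^-1): cancels prior s2. Stack: []
Reduced word: (empty)

Answer: yes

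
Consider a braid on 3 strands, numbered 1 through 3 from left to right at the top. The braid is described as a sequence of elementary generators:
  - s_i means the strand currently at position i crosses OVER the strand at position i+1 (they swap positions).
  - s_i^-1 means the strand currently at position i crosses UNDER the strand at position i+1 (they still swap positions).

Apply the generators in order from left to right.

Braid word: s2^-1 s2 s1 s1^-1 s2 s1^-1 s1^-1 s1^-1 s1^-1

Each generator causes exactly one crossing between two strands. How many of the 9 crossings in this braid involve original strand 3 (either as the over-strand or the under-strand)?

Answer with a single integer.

Answer: 7

Derivation:
Gen 1: crossing 2x3. Involves strand 3? yes. Count so far: 1
Gen 2: crossing 3x2. Involves strand 3? yes. Count so far: 2
Gen 3: crossing 1x2. Involves strand 3? no. Count so far: 2
Gen 4: crossing 2x1. Involves strand 3? no. Count so far: 2
Gen 5: crossing 2x3. Involves strand 3? yes. Count so far: 3
Gen 6: crossing 1x3. Involves strand 3? yes. Count so far: 4
Gen 7: crossing 3x1. Involves strand 3? yes. Count so far: 5
Gen 8: crossing 1x3. Involves strand 3? yes. Count so far: 6
Gen 9: crossing 3x1. Involves strand 3? yes. Count so far: 7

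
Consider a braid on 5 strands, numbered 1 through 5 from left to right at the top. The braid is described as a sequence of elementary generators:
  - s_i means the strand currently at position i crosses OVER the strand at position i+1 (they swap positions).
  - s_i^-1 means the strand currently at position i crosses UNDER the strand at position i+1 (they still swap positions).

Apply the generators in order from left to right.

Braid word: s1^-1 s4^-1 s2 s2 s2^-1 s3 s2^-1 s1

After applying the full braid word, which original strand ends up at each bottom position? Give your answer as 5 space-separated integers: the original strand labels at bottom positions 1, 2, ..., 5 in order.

Gen 1 (s1^-1): strand 1 crosses under strand 2. Perm now: [2 1 3 4 5]
Gen 2 (s4^-1): strand 4 crosses under strand 5. Perm now: [2 1 3 5 4]
Gen 3 (s2): strand 1 crosses over strand 3. Perm now: [2 3 1 5 4]
Gen 4 (s2): strand 3 crosses over strand 1. Perm now: [2 1 3 5 4]
Gen 5 (s2^-1): strand 1 crosses under strand 3. Perm now: [2 3 1 5 4]
Gen 6 (s3): strand 1 crosses over strand 5. Perm now: [2 3 5 1 4]
Gen 7 (s2^-1): strand 3 crosses under strand 5. Perm now: [2 5 3 1 4]
Gen 8 (s1): strand 2 crosses over strand 5. Perm now: [5 2 3 1 4]

Answer: 5 2 3 1 4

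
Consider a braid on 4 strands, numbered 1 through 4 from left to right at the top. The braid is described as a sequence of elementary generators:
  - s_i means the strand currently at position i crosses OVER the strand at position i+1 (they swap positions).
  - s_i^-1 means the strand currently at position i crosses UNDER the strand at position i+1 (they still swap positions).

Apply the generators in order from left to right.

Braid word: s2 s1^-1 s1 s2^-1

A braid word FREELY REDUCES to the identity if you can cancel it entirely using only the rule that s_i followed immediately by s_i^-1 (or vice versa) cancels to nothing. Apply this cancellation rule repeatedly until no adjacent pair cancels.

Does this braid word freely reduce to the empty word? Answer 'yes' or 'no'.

Answer: yes

Derivation:
Gen 1 (s2): push. Stack: [s2]
Gen 2 (s1^-1): push. Stack: [s2 s1^-1]
Gen 3 (s1): cancels prior s1^-1. Stack: [s2]
Gen 4 (s2^-1): cancels prior s2. Stack: []
Reduced word: (empty)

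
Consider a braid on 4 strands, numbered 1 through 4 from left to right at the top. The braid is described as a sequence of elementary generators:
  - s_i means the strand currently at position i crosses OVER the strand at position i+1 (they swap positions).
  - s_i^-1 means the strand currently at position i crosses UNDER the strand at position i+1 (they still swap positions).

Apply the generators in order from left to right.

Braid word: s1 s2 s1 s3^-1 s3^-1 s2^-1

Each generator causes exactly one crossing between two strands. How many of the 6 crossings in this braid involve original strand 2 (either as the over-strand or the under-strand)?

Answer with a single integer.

Answer: 3

Derivation:
Gen 1: crossing 1x2. Involves strand 2? yes. Count so far: 1
Gen 2: crossing 1x3. Involves strand 2? no. Count so far: 1
Gen 3: crossing 2x3. Involves strand 2? yes. Count so far: 2
Gen 4: crossing 1x4. Involves strand 2? no. Count so far: 2
Gen 5: crossing 4x1. Involves strand 2? no. Count so far: 2
Gen 6: crossing 2x1. Involves strand 2? yes. Count so far: 3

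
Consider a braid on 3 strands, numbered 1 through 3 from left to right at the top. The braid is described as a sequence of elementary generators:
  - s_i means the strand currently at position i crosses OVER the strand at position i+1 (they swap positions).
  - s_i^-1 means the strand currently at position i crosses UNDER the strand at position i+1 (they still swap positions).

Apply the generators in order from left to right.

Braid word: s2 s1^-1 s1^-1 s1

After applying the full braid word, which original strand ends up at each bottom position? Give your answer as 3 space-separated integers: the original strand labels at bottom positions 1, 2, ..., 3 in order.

Gen 1 (s2): strand 2 crosses over strand 3. Perm now: [1 3 2]
Gen 2 (s1^-1): strand 1 crosses under strand 3. Perm now: [3 1 2]
Gen 3 (s1^-1): strand 3 crosses under strand 1. Perm now: [1 3 2]
Gen 4 (s1): strand 1 crosses over strand 3. Perm now: [3 1 2]

Answer: 3 1 2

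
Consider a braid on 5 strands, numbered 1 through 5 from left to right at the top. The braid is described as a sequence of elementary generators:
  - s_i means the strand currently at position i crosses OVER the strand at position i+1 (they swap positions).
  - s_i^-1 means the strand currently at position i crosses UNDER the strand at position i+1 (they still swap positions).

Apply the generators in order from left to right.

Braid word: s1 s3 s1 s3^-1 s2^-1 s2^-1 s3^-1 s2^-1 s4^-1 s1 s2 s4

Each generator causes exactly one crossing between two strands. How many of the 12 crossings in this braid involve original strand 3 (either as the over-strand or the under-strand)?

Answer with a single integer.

Gen 1: crossing 1x2. Involves strand 3? no. Count so far: 0
Gen 2: crossing 3x4. Involves strand 3? yes. Count so far: 1
Gen 3: crossing 2x1. Involves strand 3? no. Count so far: 1
Gen 4: crossing 4x3. Involves strand 3? yes. Count so far: 2
Gen 5: crossing 2x3. Involves strand 3? yes. Count so far: 3
Gen 6: crossing 3x2. Involves strand 3? yes. Count so far: 4
Gen 7: crossing 3x4. Involves strand 3? yes. Count so far: 5
Gen 8: crossing 2x4. Involves strand 3? no. Count so far: 5
Gen 9: crossing 3x5. Involves strand 3? yes. Count so far: 6
Gen 10: crossing 1x4. Involves strand 3? no. Count so far: 6
Gen 11: crossing 1x2. Involves strand 3? no. Count so far: 6
Gen 12: crossing 5x3. Involves strand 3? yes. Count so far: 7

Answer: 7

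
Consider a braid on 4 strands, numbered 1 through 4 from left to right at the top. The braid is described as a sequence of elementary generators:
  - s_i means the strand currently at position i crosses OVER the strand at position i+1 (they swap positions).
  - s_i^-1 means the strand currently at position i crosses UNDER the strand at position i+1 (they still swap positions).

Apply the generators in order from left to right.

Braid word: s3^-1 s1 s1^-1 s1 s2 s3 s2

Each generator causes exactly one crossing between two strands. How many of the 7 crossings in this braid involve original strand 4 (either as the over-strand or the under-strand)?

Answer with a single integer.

Gen 1: crossing 3x4. Involves strand 4? yes. Count so far: 1
Gen 2: crossing 1x2. Involves strand 4? no. Count so far: 1
Gen 3: crossing 2x1. Involves strand 4? no. Count so far: 1
Gen 4: crossing 1x2. Involves strand 4? no. Count so far: 1
Gen 5: crossing 1x4. Involves strand 4? yes. Count so far: 2
Gen 6: crossing 1x3. Involves strand 4? no. Count so far: 2
Gen 7: crossing 4x3. Involves strand 4? yes. Count so far: 3

Answer: 3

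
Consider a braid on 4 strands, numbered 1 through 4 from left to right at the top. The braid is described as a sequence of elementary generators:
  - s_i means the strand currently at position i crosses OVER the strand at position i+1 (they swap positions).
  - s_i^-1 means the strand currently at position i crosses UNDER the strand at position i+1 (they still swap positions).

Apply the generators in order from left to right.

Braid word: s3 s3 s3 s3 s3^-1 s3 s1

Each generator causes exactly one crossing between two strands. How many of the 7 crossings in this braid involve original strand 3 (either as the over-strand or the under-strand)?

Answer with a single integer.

Gen 1: crossing 3x4. Involves strand 3? yes. Count so far: 1
Gen 2: crossing 4x3. Involves strand 3? yes. Count so far: 2
Gen 3: crossing 3x4. Involves strand 3? yes. Count so far: 3
Gen 4: crossing 4x3. Involves strand 3? yes. Count so far: 4
Gen 5: crossing 3x4. Involves strand 3? yes. Count so far: 5
Gen 6: crossing 4x3. Involves strand 3? yes. Count so far: 6
Gen 7: crossing 1x2. Involves strand 3? no. Count so far: 6

Answer: 6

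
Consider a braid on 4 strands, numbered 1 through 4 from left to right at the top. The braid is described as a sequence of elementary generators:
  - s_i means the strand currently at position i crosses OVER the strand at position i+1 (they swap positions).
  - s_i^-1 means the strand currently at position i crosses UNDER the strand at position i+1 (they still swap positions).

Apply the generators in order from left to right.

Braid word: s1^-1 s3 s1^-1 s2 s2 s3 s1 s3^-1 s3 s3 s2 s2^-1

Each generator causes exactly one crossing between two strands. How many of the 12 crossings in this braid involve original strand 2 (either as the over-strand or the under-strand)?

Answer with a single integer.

Answer: 5

Derivation:
Gen 1: crossing 1x2. Involves strand 2? yes. Count so far: 1
Gen 2: crossing 3x4. Involves strand 2? no. Count so far: 1
Gen 3: crossing 2x1. Involves strand 2? yes. Count so far: 2
Gen 4: crossing 2x4. Involves strand 2? yes. Count so far: 3
Gen 5: crossing 4x2. Involves strand 2? yes. Count so far: 4
Gen 6: crossing 4x3. Involves strand 2? no. Count so far: 4
Gen 7: crossing 1x2. Involves strand 2? yes. Count so far: 5
Gen 8: crossing 3x4. Involves strand 2? no. Count so far: 5
Gen 9: crossing 4x3. Involves strand 2? no. Count so far: 5
Gen 10: crossing 3x4. Involves strand 2? no. Count so far: 5
Gen 11: crossing 1x4. Involves strand 2? no. Count so far: 5
Gen 12: crossing 4x1. Involves strand 2? no. Count so far: 5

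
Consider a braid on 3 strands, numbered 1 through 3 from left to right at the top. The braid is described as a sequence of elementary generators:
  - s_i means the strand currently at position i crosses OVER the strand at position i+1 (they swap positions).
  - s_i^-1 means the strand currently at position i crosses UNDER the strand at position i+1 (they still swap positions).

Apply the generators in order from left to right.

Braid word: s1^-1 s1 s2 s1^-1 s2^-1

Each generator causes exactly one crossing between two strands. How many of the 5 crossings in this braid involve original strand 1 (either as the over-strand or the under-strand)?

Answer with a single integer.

Answer: 4

Derivation:
Gen 1: crossing 1x2. Involves strand 1? yes. Count so far: 1
Gen 2: crossing 2x1. Involves strand 1? yes. Count so far: 2
Gen 3: crossing 2x3. Involves strand 1? no. Count so far: 2
Gen 4: crossing 1x3. Involves strand 1? yes. Count so far: 3
Gen 5: crossing 1x2. Involves strand 1? yes. Count so far: 4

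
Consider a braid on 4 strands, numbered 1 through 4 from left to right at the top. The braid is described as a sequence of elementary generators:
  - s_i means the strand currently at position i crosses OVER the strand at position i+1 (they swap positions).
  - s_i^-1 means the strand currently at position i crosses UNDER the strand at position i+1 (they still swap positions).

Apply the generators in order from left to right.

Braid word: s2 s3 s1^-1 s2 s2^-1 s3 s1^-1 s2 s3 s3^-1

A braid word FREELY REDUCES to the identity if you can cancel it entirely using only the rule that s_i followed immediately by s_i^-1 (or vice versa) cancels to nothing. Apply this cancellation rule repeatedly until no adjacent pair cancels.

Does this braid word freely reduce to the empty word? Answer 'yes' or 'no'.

Answer: no

Derivation:
Gen 1 (s2): push. Stack: [s2]
Gen 2 (s3): push. Stack: [s2 s3]
Gen 3 (s1^-1): push. Stack: [s2 s3 s1^-1]
Gen 4 (s2): push. Stack: [s2 s3 s1^-1 s2]
Gen 5 (s2^-1): cancels prior s2. Stack: [s2 s3 s1^-1]
Gen 6 (s3): push. Stack: [s2 s3 s1^-1 s3]
Gen 7 (s1^-1): push. Stack: [s2 s3 s1^-1 s3 s1^-1]
Gen 8 (s2): push. Stack: [s2 s3 s1^-1 s3 s1^-1 s2]
Gen 9 (s3): push. Stack: [s2 s3 s1^-1 s3 s1^-1 s2 s3]
Gen 10 (s3^-1): cancels prior s3. Stack: [s2 s3 s1^-1 s3 s1^-1 s2]
Reduced word: s2 s3 s1^-1 s3 s1^-1 s2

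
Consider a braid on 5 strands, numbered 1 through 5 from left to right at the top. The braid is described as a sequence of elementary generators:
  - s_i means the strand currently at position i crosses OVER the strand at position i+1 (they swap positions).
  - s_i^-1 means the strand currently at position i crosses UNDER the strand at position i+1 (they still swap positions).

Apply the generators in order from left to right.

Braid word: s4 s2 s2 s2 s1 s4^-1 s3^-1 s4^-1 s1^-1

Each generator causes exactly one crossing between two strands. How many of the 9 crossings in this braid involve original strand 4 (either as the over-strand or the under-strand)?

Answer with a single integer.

Answer: 3

Derivation:
Gen 1: crossing 4x5. Involves strand 4? yes. Count so far: 1
Gen 2: crossing 2x3. Involves strand 4? no. Count so far: 1
Gen 3: crossing 3x2. Involves strand 4? no. Count so far: 1
Gen 4: crossing 2x3. Involves strand 4? no. Count so far: 1
Gen 5: crossing 1x3. Involves strand 4? no. Count so far: 1
Gen 6: crossing 5x4. Involves strand 4? yes. Count so far: 2
Gen 7: crossing 2x4. Involves strand 4? yes. Count so far: 3
Gen 8: crossing 2x5. Involves strand 4? no. Count so far: 3
Gen 9: crossing 3x1. Involves strand 4? no. Count so far: 3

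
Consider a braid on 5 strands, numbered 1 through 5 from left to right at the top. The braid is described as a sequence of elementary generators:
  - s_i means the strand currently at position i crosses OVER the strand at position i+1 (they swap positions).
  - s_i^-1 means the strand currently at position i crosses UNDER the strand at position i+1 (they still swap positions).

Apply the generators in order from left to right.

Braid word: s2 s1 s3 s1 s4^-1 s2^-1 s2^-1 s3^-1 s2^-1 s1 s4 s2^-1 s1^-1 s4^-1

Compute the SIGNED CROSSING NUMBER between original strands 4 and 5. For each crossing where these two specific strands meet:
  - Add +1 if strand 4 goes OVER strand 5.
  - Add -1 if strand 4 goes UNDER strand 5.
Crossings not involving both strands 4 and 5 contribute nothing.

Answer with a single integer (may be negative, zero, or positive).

Answer: -1

Derivation:
Gen 1: crossing 2x3. Both 4&5? no. Sum: 0
Gen 2: crossing 1x3. Both 4&5? no. Sum: 0
Gen 3: crossing 2x4. Both 4&5? no. Sum: 0
Gen 4: crossing 3x1. Both 4&5? no. Sum: 0
Gen 5: crossing 2x5. Both 4&5? no. Sum: 0
Gen 6: crossing 3x4. Both 4&5? no. Sum: 0
Gen 7: crossing 4x3. Both 4&5? no. Sum: 0
Gen 8: 4 under 5. Both 4&5? yes. Contrib: -1. Sum: -1
Gen 9: crossing 3x5. Both 4&5? no. Sum: -1
Gen 10: crossing 1x5. Both 4&5? no. Sum: -1
Gen 11: crossing 4x2. Both 4&5? no. Sum: -1
Gen 12: crossing 1x3. Both 4&5? no. Sum: -1
Gen 13: crossing 5x3. Both 4&5? no. Sum: -1
Gen 14: crossing 2x4. Both 4&5? no. Sum: -1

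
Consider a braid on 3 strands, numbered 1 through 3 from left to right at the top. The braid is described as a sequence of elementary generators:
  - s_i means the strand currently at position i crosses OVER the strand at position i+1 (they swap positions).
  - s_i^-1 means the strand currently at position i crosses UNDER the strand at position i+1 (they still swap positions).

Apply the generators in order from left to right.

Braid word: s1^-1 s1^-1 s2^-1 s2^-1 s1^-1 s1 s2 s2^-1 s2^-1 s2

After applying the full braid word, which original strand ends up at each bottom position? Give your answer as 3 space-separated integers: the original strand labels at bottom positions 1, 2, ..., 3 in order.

Answer: 1 2 3

Derivation:
Gen 1 (s1^-1): strand 1 crosses under strand 2. Perm now: [2 1 3]
Gen 2 (s1^-1): strand 2 crosses under strand 1. Perm now: [1 2 3]
Gen 3 (s2^-1): strand 2 crosses under strand 3. Perm now: [1 3 2]
Gen 4 (s2^-1): strand 3 crosses under strand 2. Perm now: [1 2 3]
Gen 5 (s1^-1): strand 1 crosses under strand 2. Perm now: [2 1 3]
Gen 6 (s1): strand 2 crosses over strand 1. Perm now: [1 2 3]
Gen 7 (s2): strand 2 crosses over strand 3. Perm now: [1 3 2]
Gen 8 (s2^-1): strand 3 crosses under strand 2. Perm now: [1 2 3]
Gen 9 (s2^-1): strand 2 crosses under strand 3. Perm now: [1 3 2]
Gen 10 (s2): strand 3 crosses over strand 2. Perm now: [1 2 3]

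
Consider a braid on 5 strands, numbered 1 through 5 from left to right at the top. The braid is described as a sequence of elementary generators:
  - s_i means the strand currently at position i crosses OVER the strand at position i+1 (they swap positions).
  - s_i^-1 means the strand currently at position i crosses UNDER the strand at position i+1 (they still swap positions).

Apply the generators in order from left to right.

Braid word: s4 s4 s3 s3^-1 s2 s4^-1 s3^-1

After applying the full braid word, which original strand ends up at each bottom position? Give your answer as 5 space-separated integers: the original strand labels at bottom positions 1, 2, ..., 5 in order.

Answer: 1 3 5 2 4

Derivation:
Gen 1 (s4): strand 4 crosses over strand 5. Perm now: [1 2 3 5 4]
Gen 2 (s4): strand 5 crosses over strand 4. Perm now: [1 2 3 4 5]
Gen 3 (s3): strand 3 crosses over strand 4. Perm now: [1 2 4 3 5]
Gen 4 (s3^-1): strand 4 crosses under strand 3. Perm now: [1 2 3 4 5]
Gen 5 (s2): strand 2 crosses over strand 3. Perm now: [1 3 2 4 5]
Gen 6 (s4^-1): strand 4 crosses under strand 5. Perm now: [1 3 2 5 4]
Gen 7 (s3^-1): strand 2 crosses under strand 5. Perm now: [1 3 5 2 4]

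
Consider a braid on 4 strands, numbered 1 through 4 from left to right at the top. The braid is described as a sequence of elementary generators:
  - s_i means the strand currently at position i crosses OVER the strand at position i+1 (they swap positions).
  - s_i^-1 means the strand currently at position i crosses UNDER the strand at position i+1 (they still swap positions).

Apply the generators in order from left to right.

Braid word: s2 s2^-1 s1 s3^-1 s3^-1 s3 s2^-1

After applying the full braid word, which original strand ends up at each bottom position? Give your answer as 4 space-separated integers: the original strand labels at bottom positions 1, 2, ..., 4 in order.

Gen 1 (s2): strand 2 crosses over strand 3. Perm now: [1 3 2 4]
Gen 2 (s2^-1): strand 3 crosses under strand 2. Perm now: [1 2 3 4]
Gen 3 (s1): strand 1 crosses over strand 2. Perm now: [2 1 3 4]
Gen 4 (s3^-1): strand 3 crosses under strand 4. Perm now: [2 1 4 3]
Gen 5 (s3^-1): strand 4 crosses under strand 3. Perm now: [2 1 3 4]
Gen 6 (s3): strand 3 crosses over strand 4. Perm now: [2 1 4 3]
Gen 7 (s2^-1): strand 1 crosses under strand 4. Perm now: [2 4 1 3]

Answer: 2 4 1 3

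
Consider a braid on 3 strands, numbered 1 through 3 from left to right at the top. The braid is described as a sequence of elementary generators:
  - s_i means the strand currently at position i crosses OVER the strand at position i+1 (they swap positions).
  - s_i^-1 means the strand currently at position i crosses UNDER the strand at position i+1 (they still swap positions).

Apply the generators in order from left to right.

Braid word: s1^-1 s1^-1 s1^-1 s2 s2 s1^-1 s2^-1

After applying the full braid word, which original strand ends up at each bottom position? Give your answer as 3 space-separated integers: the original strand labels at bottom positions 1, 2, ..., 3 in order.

Gen 1 (s1^-1): strand 1 crosses under strand 2. Perm now: [2 1 3]
Gen 2 (s1^-1): strand 2 crosses under strand 1. Perm now: [1 2 3]
Gen 3 (s1^-1): strand 1 crosses under strand 2. Perm now: [2 1 3]
Gen 4 (s2): strand 1 crosses over strand 3. Perm now: [2 3 1]
Gen 5 (s2): strand 3 crosses over strand 1. Perm now: [2 1 3]
Gen 6 (s1^-1): strand 2 crosses under strand 1. Perm now: [1 2 3]
Gen 7 (s2^-1): strand 2 crosses under strand 3. Perm now: [1 3 2]

Answer: 1 3 2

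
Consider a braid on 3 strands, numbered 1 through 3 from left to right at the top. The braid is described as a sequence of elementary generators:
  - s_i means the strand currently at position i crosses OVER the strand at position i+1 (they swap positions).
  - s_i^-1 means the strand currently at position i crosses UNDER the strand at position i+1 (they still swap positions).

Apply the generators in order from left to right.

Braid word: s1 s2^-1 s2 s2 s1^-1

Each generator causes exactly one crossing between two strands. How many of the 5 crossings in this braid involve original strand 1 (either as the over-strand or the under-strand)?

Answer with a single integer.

Gen 1: crossing 1x2. Involves strand 1? yes. Count so far: 1
Gen 2: crossing 1x3. Involves strand 1? yes. Count so far: 2
Gen 3: crossing 3x1. Involves strand 1? yes. Count so far: 3
Gen 4: crossing 1x3. Involves strand 1? yes. Count so far: 4
Gen 5: crossing 2x3. Involves strand 1? no. Count so far: 4

Answer: 4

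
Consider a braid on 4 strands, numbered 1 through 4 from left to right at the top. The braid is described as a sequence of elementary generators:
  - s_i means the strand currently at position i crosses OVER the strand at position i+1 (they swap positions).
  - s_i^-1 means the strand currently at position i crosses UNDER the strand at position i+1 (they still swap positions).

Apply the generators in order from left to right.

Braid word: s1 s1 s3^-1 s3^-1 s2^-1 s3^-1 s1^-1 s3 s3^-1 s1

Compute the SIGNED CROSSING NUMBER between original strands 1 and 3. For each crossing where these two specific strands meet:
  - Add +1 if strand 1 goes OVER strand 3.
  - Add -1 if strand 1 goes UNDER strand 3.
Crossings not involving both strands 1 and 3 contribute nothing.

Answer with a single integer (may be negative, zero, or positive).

Answer: -2

Derivation:
Gen 1: crossing 1x2. Both 1&3? no. Sum: 0
Gen 2: crossing 2x1. Both 1&3? no. Sum: 0
Gen 3: crossing 3x4. Both 1&3? no. Sum: 0
Gen 4: crossing 4x3. Both 1&3? no. Sum: 0
Gen 5: crossing 2x3. Both 1&3? no. Sum: 0
Gen 6: crossing 2x4. Both 1&3? no. Sum: 0
Gen 7: 1 under 3. Both 1&3? yes. Contrib: -1. Sum: -1
Gen 8: crossing 4x2. Both 1&3? no. Sum: -1
Gen 9: crossing 2x4. Both 1&3? no. Sum: -1
Gen 10: 3 over 1. Both 1&3? yes. Contrib: -1. Sum: -2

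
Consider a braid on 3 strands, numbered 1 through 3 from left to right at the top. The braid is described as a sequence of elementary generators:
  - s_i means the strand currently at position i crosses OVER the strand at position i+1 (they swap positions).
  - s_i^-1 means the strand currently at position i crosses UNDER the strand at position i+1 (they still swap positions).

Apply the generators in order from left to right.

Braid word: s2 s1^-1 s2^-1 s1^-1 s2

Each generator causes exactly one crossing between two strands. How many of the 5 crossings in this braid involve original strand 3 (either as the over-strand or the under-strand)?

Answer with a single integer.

Answer: 4

Derivation:
Gen 1: crossing 2x3. Involves strand 3? yes. Count so far: 1
Gen 2: crossing 1x3. Involves strand 3? yes. Count so far: 2
Gen 3: crossing 1x2. Involves strand 3? no. Count so far: 2
Gen 4: crossing 3x2. Involves strand 3? yes. Count so far: 3
Gen 5: crossing 3x1. Involves strand 3? yes. Count so far: 4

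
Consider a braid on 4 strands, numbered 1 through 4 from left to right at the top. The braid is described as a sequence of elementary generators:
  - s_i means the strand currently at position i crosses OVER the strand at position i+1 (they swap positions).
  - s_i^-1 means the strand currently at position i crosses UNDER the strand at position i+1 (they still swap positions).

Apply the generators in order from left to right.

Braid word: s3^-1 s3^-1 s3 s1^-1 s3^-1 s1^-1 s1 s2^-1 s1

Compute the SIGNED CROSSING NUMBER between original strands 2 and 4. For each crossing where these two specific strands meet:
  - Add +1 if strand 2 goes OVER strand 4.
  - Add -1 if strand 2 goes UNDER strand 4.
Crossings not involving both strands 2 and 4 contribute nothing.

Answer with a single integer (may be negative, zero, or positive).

Gen 1: crossing 3x4. Both 2&4? no. Sum: 0
Gen 2: crossing 4x3. Both 2&4? no. Sum: 0
Gen 3: crossing 3x4. Both 2&4? no. Sum: 0
Gen 4: crossing 1x2. Both 2&4? no. Sum: 0
Gen 5: crossing 4x3. Both 2&4? no. Sum: 0
Gen 6: crossing 2x1. Both 2&4? no. Sum: 0
Gen 7: crossing 1x2. Both 2&4? no. Sum: 0
Gen 8: crossing 1x3. Both 2&4? no. Sum: 0
Gen 9: crossing 2x3. Both 2&4? no. Sum: 0

Answer: 0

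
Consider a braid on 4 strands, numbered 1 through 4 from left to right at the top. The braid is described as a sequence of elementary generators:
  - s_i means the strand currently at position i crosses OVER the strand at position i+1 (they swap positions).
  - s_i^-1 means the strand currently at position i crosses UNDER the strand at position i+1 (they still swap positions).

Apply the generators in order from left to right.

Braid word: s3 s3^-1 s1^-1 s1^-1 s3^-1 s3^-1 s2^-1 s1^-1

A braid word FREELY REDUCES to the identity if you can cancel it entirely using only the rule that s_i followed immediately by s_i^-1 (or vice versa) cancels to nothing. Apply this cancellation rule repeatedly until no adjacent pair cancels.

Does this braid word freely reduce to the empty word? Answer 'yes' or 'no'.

Gen 1 (s3): push. Stack: [s3]
Gen 2 (s3^-1): cancels prior s3. Stack: []
Gen 3 (s1^-1): push. Stack: [s1^-1]
Gen 4 (s1^-1): push. Stack: [s1^-1 s1^-1]
Gen 5 (s3^-1): push. Stack: [s1^-1 s1^-1 s3^-1]
Gen 6 (s3^-1): push. Stack: [s1^-1 s1^-1 s3^-1 s3^-1]
Gen 7 (s2^-1): push. Stack: [s1^-1 s1^-1 s3^-1 s3^-1 s2^-1]
Gen 8 (s1^-1): push. Stack: [s1^-1 s1^-1 s3^-1 s3^-1 s2^-1 s1^-1]
Reduced word: s1^-1 s1^-1 s3^-1 s3^-1 s2^-1 s1^-1

Answer: no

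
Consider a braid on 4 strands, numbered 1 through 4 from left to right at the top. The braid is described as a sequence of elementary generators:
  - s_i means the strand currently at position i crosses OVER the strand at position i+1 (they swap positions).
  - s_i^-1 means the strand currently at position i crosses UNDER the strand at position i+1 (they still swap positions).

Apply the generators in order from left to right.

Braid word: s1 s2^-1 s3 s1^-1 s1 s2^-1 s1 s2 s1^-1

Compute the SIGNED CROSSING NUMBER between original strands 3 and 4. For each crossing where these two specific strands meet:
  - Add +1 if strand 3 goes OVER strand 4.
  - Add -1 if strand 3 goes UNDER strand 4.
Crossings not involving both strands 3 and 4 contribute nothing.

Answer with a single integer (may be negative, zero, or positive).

Gen 1: crossing 1x2. Both 3&4? no. Sum: 0
Gen 2: crossing 1x3. Both 3&4? no. Sum: 0
Gen 3: crossing 1x4. Both 3&4? no. Sum: 0
Gen 4: crossing 2x3. Both 3&4? no. Sum: 0
Gen 5: crossing 3x2. Both 3&4? no. Sum: 0
Gen 6: 3 under 4. Both 3&4? yes. Contrib: -1. Sum: -1
Gen 7: crossing 2x4. Both 3&4? no. Sum: -1
Gen 8: crossing 2x3. Both 3&4? no. Sum: -1
Gen 9: 4 under 3. Both 3&4? yes. Contrib: +1. Sum: 0

Answer: 0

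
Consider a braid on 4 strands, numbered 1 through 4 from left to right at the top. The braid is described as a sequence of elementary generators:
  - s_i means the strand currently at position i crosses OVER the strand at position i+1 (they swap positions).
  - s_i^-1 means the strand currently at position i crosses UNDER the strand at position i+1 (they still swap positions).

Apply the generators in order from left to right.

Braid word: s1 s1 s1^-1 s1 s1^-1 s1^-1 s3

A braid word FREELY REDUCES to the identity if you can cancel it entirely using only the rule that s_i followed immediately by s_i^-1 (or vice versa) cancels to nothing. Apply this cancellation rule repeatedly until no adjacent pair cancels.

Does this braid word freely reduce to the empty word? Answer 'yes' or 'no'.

Answer: no

Derivation:
Gen 1 (s1): push. Stack: [s1]
Gen 2 (s1): push. Stack: [s1 s1]
Gen 3 (s1^-1): cancels prior s1. Stack: [s1]
Gen 4 (s1): push. Stack: [s1 s1]
Gen 5 (s1^-1): cancels prior s1. Stack: [s1]
Gen 6 (s1^-1): cancels prior s1. Stack: []
Gen 7 (s3): push. Stack: [s3]
Reduced word: s3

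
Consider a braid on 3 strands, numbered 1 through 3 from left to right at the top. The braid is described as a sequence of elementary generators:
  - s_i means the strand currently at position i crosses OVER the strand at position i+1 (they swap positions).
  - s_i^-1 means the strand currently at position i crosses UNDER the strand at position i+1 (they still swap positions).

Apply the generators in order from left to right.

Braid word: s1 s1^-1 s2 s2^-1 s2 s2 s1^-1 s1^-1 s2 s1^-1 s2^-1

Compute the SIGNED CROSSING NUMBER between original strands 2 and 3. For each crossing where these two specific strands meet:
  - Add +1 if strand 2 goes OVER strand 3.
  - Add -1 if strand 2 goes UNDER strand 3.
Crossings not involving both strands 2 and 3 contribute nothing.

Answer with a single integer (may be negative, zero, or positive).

Answer: 3

Derivation:
Gen 1: crossing 1x2. Both 2&3? no. Sum: 0
Gen 2: crossing 2x1. Both 2&3? no. Sum: 0
Gen 3: 2 over 3. Both 2&3? yes. Contrib: +1. Sum: 1
Gen 4: 3 under 2. Both 2&3? yes. Contrib: +1. Sum: 2
Gen 5: 2 over 3. Both 2&3? yes. Contrib: +1. Sum: 3
Gen 6: 3 over 2. Both 2&3? yes. Contrib: -1. Sum: 2
Gen 7: crossing 1x2. Both 2&3? no. Sum: 2
Gen 8: crossing 2x1. Both 2&3? no. Sum: 2
Gen 9: 2 over 3. Both 2&3? yes. Contrib: +1. Sum: 3
Gen 10: crossing 1x3. Both 2&3? no. Sum: 3
Gen 11: crossing 1x2. Both 2&3? no. Sum: 3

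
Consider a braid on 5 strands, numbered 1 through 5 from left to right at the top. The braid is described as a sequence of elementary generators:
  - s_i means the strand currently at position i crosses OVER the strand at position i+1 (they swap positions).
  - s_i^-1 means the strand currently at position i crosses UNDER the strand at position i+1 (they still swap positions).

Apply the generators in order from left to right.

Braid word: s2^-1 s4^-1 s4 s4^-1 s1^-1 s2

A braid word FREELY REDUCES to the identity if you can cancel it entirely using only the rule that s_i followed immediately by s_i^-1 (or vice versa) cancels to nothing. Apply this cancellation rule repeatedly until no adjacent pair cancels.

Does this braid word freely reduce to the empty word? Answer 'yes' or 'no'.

Gen 1 (s2^-1): push. Stack: [s2^-1]
Gen 2 (s4^-1): push. Stack: [s2^-1 s4^-1]
Gen 3 (s4): cancels prior s4^-1. Stack: [s2^-1]
Gen 4 (s4^-1): push. Stack: [s2^-1 s4^-1]
Gen 5 (s1^-1): push. Stack: [s2^-1 s4^-1 s1^-1]
Gen 6 (s2): push. Stack: [s2^-1 s4^-1 s1^-1 s2]
Reduced word: s2^-1 s4^-1 s1^-1 s2

Answer: no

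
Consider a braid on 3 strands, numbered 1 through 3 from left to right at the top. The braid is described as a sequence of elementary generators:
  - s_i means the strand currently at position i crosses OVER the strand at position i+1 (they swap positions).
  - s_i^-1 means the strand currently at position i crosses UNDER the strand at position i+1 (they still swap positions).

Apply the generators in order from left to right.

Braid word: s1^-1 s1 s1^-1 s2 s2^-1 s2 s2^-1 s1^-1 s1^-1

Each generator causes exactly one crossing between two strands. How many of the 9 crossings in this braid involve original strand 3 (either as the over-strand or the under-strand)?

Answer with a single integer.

Answer: 4

Derivation:
Gen 1: crossing 1x2. Involves strand 3? no. Count so far: 0
Gen 2: crossing 2x1. Involves strand 3? no. Count so far: 0
Gen 3: crossing 1x2. Involves strand 3? no. Count so far: 0
Gen 4: crossing 1x3. Involves strand 3? yes. Count so far: 1
Gen 5: crossing 3x1. Involves strand 3? yes. Count so far: 2
Gen 6: crossing 1x3. Involves strand 3? yes. Count so far: 3
Gen 7: crossing 3x1. Involves strand 3? yes. Count so far: 4
Gen 8: crossing 2x1. Involves strand 3? no. Count so far: 4
Gen 9: crossing 1x2. Involves strand 3? no. Count so far: 4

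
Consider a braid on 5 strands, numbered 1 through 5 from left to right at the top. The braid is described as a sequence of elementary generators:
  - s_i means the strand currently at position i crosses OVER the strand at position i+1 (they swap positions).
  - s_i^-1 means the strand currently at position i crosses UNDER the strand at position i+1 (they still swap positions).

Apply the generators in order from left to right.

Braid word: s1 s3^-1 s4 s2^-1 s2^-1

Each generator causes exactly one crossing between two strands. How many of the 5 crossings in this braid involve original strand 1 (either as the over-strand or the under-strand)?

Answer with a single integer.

Answer: 3

Derivation:
Gen 1: crossing 1x2. Involves strand 1? yes. Count so far: 1
Gen 2: crossing 3x4. Involves strand 1? no. Count so far: 1
Gen 3: crossing 3x5. Involves strand 1? no. Count so far: 1
Gen 4: crossing 1x4. Involves strand 1? yes. Count so far: 2
Gen 5: crossing 4x1. Involves strand 1? yes. Count so far: 3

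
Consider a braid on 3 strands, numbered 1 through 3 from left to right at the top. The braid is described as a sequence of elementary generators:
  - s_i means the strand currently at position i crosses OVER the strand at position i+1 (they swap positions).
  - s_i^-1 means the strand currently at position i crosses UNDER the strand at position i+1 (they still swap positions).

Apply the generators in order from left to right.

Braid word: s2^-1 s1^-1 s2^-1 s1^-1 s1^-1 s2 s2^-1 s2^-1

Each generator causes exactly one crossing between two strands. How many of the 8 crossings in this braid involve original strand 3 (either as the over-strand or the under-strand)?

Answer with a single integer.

Gen 1: crossing 2x3. Involves strand 3? yes. Count so far: 1
Gen 2: crossing 1x3. Involves strand 3? yes. Count so far: 2
Gen 3: crossing 1x2. Involves strand 3? no. Count so far: 2
Gen 4: crossing 3x2. Involves strand 3? yes. Count so far: 3
Gen 5: crossing 2x3. Involves strand 3? yes. Count so far: 4
Gen 6: crossing 2x1. Involves strand 3? no. Count so far: 4
Gen 7: crossing 1x2. Involves strand 3? no. Count so far: 4
Gen 8: crossing 2x1. Involves strand 3? no. Count so far: 4

Answer: 4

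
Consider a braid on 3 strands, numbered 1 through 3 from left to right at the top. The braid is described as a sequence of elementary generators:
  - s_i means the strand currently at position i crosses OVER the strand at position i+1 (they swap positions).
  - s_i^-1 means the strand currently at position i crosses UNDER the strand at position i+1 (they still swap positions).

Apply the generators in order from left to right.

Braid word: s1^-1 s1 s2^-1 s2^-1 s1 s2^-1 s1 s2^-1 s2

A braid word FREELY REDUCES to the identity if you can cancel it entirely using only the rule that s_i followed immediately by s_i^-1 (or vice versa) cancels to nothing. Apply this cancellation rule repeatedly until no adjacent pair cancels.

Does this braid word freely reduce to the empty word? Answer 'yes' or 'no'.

Answer: no

Derivation:
Gen 1 (s1^-1): push. Stack: [s1^-1]
Gen 2 (s1): cancels prior s1^-1. Stack: []
Gen 3 (s2^-1): push. Stack: [s2^-1]
Gen 4 (s2^-1): push. Stack: [s2^-1 s2^-1]
Gen 5 (s1): push. Stack: [s2^-1 s2^-1 s1]
Gen 6 (s2^-1): push. Stack: [s2^-1 s2^-1 s1 s2^-1]
Gen 7 (s1): push. Stack: [s2^-1 s2^-1 s1 s2^-1 s1]
Gen 8 (s2^-1): push. Stack: [s2^-1 s2^-1 s1 s2^-1 s1 s2^-1]
Gen 9 (s2): cancels prior s2^-1. Stack: [s2^-1 s2^-1 s1 s2^-1 s1]
Reduced word: s2^-1 s2^-1 s1 s2^-1 s1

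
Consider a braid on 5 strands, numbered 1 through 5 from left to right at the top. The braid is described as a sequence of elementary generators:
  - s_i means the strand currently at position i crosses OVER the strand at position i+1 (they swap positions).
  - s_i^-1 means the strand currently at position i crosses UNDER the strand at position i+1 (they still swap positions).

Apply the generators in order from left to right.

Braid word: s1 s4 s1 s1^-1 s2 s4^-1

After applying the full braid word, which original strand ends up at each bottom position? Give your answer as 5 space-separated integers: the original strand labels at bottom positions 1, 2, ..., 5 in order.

Gen 1 (s1): strand 1 crosses over strand 2. Perm now: [2 1 3 4 5]
Gen 2 (s4): strand 4 crosses over strand 5. Perm now: [2 1 3 5 4]
Gen 3 (s1): strand 2 crosses over strand 1. Perm now: [1 2 3 5 4]
Gen 4 (s1^-1): strand 1 crosses under strand 2. Perm now: [2 1 3 5 4]
Gen 5 (s2): strand 1 crosses over strand 3. Perm now: [2 3 1 5 4]
Gen 6 (s4^-1): strand 5 crosses under strand 4. Perm now: [2 3 1 4 5]

Answer: 2 3 1 4 5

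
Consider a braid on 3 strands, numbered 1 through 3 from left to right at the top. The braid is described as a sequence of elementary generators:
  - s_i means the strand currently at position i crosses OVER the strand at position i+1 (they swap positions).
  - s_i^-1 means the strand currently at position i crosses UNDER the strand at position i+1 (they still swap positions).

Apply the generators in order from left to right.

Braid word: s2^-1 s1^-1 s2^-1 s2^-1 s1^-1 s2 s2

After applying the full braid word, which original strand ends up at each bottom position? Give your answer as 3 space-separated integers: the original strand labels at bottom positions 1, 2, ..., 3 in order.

Answer: 1 3 2

Derivation:
Gen 1 (s2^-1): strand 2 crosses under strand 3. Perm now: [1 3 2]
Gen 2 (s1^-1): strand 1 crosses under strand 3. Perm now: [3 1 2]
Gen 3 (s2^-1): strand 1 crosses under strand 2. Perm now: [3 2 1]
Gen 4 (s2^-1): strand 2 crosses under strand 1. Perm now: [3 1 2]
Gen 5 (s1^-1): strand 3 crosses under strand 1. Perm now: [1 3 2]
Gen 6 (s2): strand 3 crosses over strand 2. Perm now: [1 2 3]
Gen 7 (s2): strand 2 crosses over strand 3. Perm now: [1 3 2]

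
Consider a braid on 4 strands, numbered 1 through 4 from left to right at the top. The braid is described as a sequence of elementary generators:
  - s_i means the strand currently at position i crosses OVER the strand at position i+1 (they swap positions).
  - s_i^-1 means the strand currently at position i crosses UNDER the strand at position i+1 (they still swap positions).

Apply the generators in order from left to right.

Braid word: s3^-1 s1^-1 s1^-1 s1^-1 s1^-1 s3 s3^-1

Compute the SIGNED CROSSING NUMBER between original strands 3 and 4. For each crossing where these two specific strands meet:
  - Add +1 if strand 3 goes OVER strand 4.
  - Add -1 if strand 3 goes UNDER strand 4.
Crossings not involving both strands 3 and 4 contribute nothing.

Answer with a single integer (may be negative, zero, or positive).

Gen 1: 3 under 4. Both 3&4? yes. Contrib: -1. Sum: -1
Gen 2: crossing 1x2. Both 3&4? no. Sum: -1
Gen 3: crossing 2x1. Both 3&4? no. Sum: -1
Gen 4: crossing 1x2. Both 3&4? no. Sum: -1
Gen 5: crossing 2x1. Both 3&4? no. Sum: -1
Gen 6: 4 over 3. Both 3&4? yes. Contrib: -1. Sum: -2
Gen 7: 3 under 4. Both 3&4? yes. Contrib: -1. Sum: -3

Answer: -3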